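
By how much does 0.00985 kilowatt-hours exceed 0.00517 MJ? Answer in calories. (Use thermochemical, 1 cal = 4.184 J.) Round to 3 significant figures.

7240 cal

0.00985 kWh = 8475.14 cal and 0.00517 MJ = 1235.66 cal.
8475.14 − 1235.66 ≈ 7240 cal.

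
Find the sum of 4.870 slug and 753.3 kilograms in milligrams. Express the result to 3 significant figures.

8.24e+8 mg

4.870 slug = 7.10723e+7 mg and 753.3 kg = 7.53300e+8 mg.
7.10723e+7 + 7.53300e+8 ≈ 8.24e+8 mg.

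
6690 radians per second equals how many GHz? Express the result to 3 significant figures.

1 rad/s = 1.59155 × 10^-10 GHz.
Then 6690 × 1.59155 × 10^-10 ≈ 1.06 × 10^-6 GHz.

1.06 × 10^-6 GHz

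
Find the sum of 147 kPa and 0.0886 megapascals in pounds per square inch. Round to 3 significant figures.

34.2 psi

147 kPa = 21.3205 psi and 0.0886 MPa = 12.8503 psi.
21.3205 + 12.8503 ≈ 34.2 psi.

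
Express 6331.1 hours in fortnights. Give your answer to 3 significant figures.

18.8 fortnights

1 hour = 0.00297619 fortnight.
So 6331.1 × 0.00297619 ≈ 18.8 fortnight.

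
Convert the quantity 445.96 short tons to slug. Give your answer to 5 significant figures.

1 short ton = 62.1619 slugs.
Thus 445.96 × 62.1619 ≈ 27722 slug.

27722 slugs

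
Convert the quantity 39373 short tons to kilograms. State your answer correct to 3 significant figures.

1 short ton = 907.185 kilograms.
39373 × 907.185 ≈ 3.57e+7 kg.

3.57e+7 kilograms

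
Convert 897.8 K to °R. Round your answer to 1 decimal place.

1616.0 °R

°R = K × 9/5.
Applying the formula gives 1616.0 °R.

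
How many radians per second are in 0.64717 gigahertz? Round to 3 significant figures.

4.07 × 10^9 rad/s

1 GHz = 6.28319 × 10^9 radians per second.
So 0.64717 × 6.28319 × 10^9 ≈ 4.07 × 10^9 rad/s.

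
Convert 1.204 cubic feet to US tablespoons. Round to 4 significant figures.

2306 US tbsp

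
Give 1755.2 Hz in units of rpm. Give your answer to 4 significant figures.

105300 rpm

1 Hz = 60.0000 rpm.
1755.2 × 60.0000 ≈ 105300 rpm.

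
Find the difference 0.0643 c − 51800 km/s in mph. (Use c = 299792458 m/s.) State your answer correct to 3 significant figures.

0.0643 c = 4.31206e+7 mph and 51800 km/s = 1.15873e+8 mph.
4.31206e+7 − 1.15873e+8 ≈ -7.28e+7 mph.

-7.28e+7 miles per hour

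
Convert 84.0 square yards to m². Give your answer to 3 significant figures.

1 yd² = 0.836127 m².
Thus 84.0 × 0.836127 ≈ 70.2 m².

70.2 m²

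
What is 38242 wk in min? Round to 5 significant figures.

3.8548e+8 minutes

1 wk = 10080.0 min.
So 38242 × 10080.0 ≈ 3.8548e+8 min.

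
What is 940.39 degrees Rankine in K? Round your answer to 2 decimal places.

522.44 K

°R = K × 9/5.
Applying the formula gives 522.44 K.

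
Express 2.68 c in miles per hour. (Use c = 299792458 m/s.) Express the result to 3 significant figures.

1 c = 6.70617e+8 mph.
So 2.68 × 6.70617e+8 ≈ 1.80e+9 mph.

1.80e+9 miles per hour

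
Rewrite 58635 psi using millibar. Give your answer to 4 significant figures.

4.043 × 10^6 mbar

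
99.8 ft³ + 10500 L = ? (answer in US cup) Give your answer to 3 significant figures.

56300 US cups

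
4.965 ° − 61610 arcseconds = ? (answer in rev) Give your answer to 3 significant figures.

4.965 ° = 0.0137917 rev and 61610 arcsec = 0.0475386 rev.
0.0137917 − 0.0475386 ≈ -0.0337 rev.

-0.0337 revolutions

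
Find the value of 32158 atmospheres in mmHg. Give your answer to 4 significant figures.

2.444e+7 mmHg

1 atm = 760.000 millimeters of mercury.
Then 32158 × 760.000 ≈ 2.444e+7 mmHg.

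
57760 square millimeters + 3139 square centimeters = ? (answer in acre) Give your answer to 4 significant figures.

57760 mm² = 1.42728 × 10^-5 acre and 3139 cm² = 7.75664 × 10^-5 acre.
1.42728 × 10^-5 + 7.75664 × 10^-5 ≈ 9.184 × 10^-5 acre.

9.184 × 10^-5 acre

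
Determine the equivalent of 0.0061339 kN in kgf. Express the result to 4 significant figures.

0.6255 kgf

1 kN = 101.972 kgf.
Thus 0.0061339 × 101.972 ≈ 0.6255 kgf.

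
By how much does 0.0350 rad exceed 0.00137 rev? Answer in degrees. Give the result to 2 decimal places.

0.0350 rad = 2.00535 ° and 0.00137 rev = 0.493200 °.
2.00535 − 0.493200 ≈ 1.51 °.

1.51 °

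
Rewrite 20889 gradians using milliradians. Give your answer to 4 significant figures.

1 gradian = 15.7080 mrad.
So 20889 × 15.7080 ≈ 328100 mrad.

328100 milliradians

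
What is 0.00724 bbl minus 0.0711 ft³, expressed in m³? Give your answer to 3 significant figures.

0.00724 bbl = 0.00115107 m³ and 0.0711 ft³ = 0.00201333 m³.
0.00115107 − 0.00201333 ≈ -0.000862 m³.

-0.000862 m³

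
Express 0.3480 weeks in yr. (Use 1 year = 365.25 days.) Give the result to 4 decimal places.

0.0067 yr

1 week = 0.0191650 years.
Thus 0.3480 × 0.0191650 ≈ 0.0067 yr.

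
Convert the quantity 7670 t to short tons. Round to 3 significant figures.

1 t = 1.10231 short ton.
So 7670 × 1.10231 ≈ 8450 short ton.

8450 short tons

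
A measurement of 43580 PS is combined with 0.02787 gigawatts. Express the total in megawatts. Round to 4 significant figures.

59.92 MW

43580 PS = 32.0530 MW and 0.02787 GW = 27.8700 MW.
32.0530 + 27.8700 ≈ 59.92 MW.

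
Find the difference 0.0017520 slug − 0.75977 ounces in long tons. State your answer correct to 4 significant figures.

3.966e-6 long tons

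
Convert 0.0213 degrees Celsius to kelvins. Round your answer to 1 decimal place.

K = °C + 273.15.
Applying the formula gives 273.2 K.

273.2 K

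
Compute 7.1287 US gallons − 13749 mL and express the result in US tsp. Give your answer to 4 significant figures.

2685 US tsp

7.1287 US gal = 5474.84 US tsp and 13749 mL = 2789.45 US tsp.
5474.84 − 2789.45 ≈ 2685 US tsp.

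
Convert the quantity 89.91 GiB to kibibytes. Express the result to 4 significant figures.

1 gibibyte = 1.04858 × 10^6 KiB.
Thus 89.91 × 1.04858 × 10^6 ≈ 9.428 × 10^7 KiB.

9.428 × 10^7 kibibytes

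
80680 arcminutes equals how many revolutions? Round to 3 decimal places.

3.735 rev

1 arcminute = 4.62963 × 10^-5 revolutions.
Thus 80680 × 4.62963 × 10^-5 ≈ 3.735 rev.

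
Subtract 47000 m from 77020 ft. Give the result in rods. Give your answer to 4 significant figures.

77020 ft = 4667.88 rod and 47000 m = 9345.42 rod.
4667.88 − 9345.42 ≈ -4678 rod.

-4678 rods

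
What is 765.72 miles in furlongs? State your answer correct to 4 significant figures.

6126 furlong

1 mi = 8.00000 furlong.
So 765.72 × 8.00000 ≈ 6126 furlong.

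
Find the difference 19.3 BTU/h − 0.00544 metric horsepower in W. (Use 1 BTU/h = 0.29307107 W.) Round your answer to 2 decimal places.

1.66 W

19.3 BTU/h = 5.65627 W and 0.00544 PS = 4.00111 W.
5.65627 − 4.00111 ≈ 1.66 W.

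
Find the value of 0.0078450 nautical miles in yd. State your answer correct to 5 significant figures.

1 nmi = 2025.37 yd.
Thus 0.0078450 × 2025.37 ≈ 15.889 yd.

15.889 yd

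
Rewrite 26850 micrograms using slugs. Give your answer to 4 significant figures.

1.840 × 10^-6 slug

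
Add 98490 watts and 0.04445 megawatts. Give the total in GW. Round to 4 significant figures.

0.0001429 GW

98490 W = 9.84900e-5 GW and 0.04445 MW = 4.44500e-5 GW.
9.84900e-5 + 4.44500e-5 ≈ 0.0001429 GW.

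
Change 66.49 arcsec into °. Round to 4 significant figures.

1 arcsecond = 0.000277778 degrees.
So 66.49 × 0.000277778 ≈ 0.01847 °.

0.01847 °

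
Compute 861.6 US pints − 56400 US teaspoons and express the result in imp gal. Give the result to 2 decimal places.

861.6 US pt = 89.6790 imp gal and 56400 US tsp = 61.1495 imp gal.
89.6790 − 61.1495 ≈ 28.53 imp gal.

28.53 imp gal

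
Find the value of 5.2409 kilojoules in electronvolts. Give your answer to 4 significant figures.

1 kilojoule = 6.24151 × 10^21 eV.
5.2409 × 6.24151 × 10^21 ≈ 3.271 × 10^22 eV.

3.271 × 10^22 eV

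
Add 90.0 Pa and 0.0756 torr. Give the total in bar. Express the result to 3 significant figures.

90.0 Pa = 0.000900000 bar and 0.0756 torr = 0.000100792 bar.
0.000900000 + 0.000100792 ≈ 0.00100 bar.

0.00100 bar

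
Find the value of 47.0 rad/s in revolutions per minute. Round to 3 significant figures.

449 revolutions per minute

1 radian per second = 9.54930 rpm.
Then 47.0 × 9.54930 ≈ 449 rpm.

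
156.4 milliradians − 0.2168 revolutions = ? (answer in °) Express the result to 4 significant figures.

-69.09 °

156.4 mrad = 8.96106 ° and 0.2168 rev = 78.0480 °.
8.96106 − 78.0480 ≈ -69.09 °.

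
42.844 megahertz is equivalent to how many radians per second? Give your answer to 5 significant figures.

2.6920e+8 rad/s

1 megahertz = 6.28319e+6 radians per second.
Thus 42.844 × 6.28319e+6 ≈ 2.6920e+8 rad/s.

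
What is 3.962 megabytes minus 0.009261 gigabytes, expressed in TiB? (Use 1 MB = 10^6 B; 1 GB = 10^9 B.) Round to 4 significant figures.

-4.819 × 10^-6 TiB

3.962 MB = 3.60342 × 10^-6 TiB and 0.009261 GB = 8.42283 × 10^-6 TiB.
3.60342 × 10^-6 − 8.42283 × 10^-6 ≈ -4.819 × 10^-6 TiB.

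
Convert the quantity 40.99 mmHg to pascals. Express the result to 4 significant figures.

5465 Pa

1 mmHg = 133.322 Pa.
40.99 × 133.322 ≈ 5465 Pa.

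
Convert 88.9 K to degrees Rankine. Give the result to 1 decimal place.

160.0 degrees Rankine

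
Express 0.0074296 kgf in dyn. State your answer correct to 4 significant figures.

7286 dynes

1 kilogram-force = 980665 dyn.
0.0074296 × 980665 ≈ 7286 dyn.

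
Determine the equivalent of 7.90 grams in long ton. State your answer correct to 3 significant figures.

1 gram = 9.84207e-7 long ton.
So 7.90 × 9.84207e-7 ≈ 7.78e-6 long ton.

7.78e-6 long ton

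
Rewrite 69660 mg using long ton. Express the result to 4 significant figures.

1 mg = 9.84207 × 10^-10 long ton.
Then 69660 × 9.84207 × 10^-10 ≈ 6.856 × 10^-5 long ton.

6.856 × 10^-5 long tons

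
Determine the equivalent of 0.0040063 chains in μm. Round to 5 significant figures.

1 chain = 2.01168 × 10^7 micrometers.
Then 0.0040063 × 2.01168 × 10^7 ≈ 80594 μm.

80594 micrometers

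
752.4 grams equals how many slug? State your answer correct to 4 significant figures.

0.05156 slugs

1 g = 6.85218 × 10^-5 slugs.
Then 752.4 × 6.85218 × 10^-5 ≈ 0.05156 slug.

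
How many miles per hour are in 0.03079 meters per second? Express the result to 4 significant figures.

0.06888 mph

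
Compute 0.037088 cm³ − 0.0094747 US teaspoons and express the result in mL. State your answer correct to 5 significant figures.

-0.0096121 mL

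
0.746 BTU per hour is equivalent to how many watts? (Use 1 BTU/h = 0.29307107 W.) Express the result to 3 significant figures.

1 BTU per hour = 0.293071 W.
0.746 × 0.293071 ≈ 0.219 W.

0.219 W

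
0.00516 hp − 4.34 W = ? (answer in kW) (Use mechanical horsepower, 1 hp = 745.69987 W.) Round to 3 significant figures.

-0.000492 kilowatts

0.00516 hp = 0.00384781 kW and 4.34 W = 0.00434000 kW.
0.00384781 − 0.00434000 ≈ -0.000492 kW.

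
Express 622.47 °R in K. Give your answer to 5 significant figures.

°R = K × 9/5.
Applying the formula gives 345.82 K.

345.82 kelvins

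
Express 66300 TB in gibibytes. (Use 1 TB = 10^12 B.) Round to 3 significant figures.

6.17e+7 GiB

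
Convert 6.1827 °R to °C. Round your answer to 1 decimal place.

-269.7 degrees Celsius

°R = (°C + 273.15) × 9/5.
Applying the formula gives -269.7 °C.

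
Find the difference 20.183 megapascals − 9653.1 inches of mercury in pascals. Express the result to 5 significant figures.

-1.2506 × 10^7 pascals

20.183 MPa = 2.01830 × 10^7 Pa and 9653.1 inHg = 3.26891 × 10^7 Pa.
2.01830 × 10^7 − 3.26891 × 10^7 ≈ -1.2506 × 10^7 Pa.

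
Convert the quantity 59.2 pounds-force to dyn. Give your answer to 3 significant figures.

1 pound-force = 444822 dynes.
Then 59.2 × 444822 ≈ 2.63 × 10^7 dyn.

2.63 × 10^7 dynes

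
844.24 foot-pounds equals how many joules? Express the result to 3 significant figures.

1 ft·lbf = 1.35582 J.
844.24 × 1.35582 ≈ 1140 J.

1140 joules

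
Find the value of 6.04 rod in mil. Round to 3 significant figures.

1.20e+6 mil

1 rod = 198000 mils.
Thus 6.04 × 198000 ≈ 1.20e+6 mil.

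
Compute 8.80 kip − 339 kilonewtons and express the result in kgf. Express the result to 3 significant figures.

8.80 kip = 3991.61 kgf and 339 kN = 34568.4 kgf.
3991.61 − 34568.4 ≈ -30600 kgf.

-30600 kgf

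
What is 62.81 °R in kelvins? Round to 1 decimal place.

°R = K × 9/5.
Applying the formula gives 34.9 K.

34.9 kelvins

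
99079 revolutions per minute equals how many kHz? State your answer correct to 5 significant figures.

1 rpm = 1.66667e-5 kHz.
Then 99079 × 1.66667e-5 ≈ 1.6513 kHz.

1.6513 kilohertz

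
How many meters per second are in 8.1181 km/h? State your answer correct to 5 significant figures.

2.2550 m/s

1 km/h = 0.277778 m/s.
So 8.1181 × 0.277778 ≈ 2.2550 m/s.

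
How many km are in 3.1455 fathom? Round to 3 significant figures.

1 fathom = 0.00182880 kilometers.
So 3.1455 × 0.00182880 ≈ 0.00575 km.

0.00575 km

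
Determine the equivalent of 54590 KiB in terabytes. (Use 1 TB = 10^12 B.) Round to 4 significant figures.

5.590e-5 terabytes

1 KiB = 1.02400e-9 terabytes.
54590 × 1.02400e-9 ≈ 5.590e-5 TB.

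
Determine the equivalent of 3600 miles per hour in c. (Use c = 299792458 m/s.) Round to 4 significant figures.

1 mph = 1.49116 × 10^-9 times the speed of light.
Then 3600 × 1.49116 × 10^-9 ≈ 5.368 × 10^-6 c.

5.368 × 10^-6 c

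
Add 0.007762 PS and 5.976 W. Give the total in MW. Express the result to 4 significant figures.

0.007762 PS = 5.70894e-6 MW and 5.976 W = 5.97600e-6 MW.
5.70894e-6 + 5.97600e-6 ≈ 1.168e-5 MW.

1.168e-5 megawatts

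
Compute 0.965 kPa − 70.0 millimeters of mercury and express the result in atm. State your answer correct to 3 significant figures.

-0.0826 atmospheres

0.965 kPa = 0.00952381 atm and 70.0 mmHg = 0.0921053 atm.
0.00952381 − 0.0921053 ≈ -0.0826 atm.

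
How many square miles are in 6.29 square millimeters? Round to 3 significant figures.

1 square millimeter = 3.86102e-13 square miles.
6.29 × 3.86102e-13 ≈ 2.43e-12 mi².

2.43e-12 mi²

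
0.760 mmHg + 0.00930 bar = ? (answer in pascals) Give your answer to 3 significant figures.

0.760 mmHg = 101.325 Pa and 0.00930 bar = 930.000 Pa.
101.325 + 930.000 ≈ 1030 Pa.

1030 pascals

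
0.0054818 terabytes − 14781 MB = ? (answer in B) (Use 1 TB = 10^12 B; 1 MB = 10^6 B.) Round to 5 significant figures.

-9.2992e+9 B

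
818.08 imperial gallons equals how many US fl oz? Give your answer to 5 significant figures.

1 imp gal = 153.722 US fl oz.
Then 818.08 × 153.722 ≈ 125760 US fl oz.

125760 US fluid ounces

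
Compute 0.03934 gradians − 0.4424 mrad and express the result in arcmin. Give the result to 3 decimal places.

0.604 arcmin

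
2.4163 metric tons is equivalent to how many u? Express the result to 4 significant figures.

1 t = 6.02214 × 10^29 atomic mass units.
Then 2.4163 × 6.02214 × 10^29 ≈ 1.455 × 10^30 u.

1.455 × 10^30 u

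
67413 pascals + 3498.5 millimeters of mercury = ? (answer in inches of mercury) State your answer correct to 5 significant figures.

67413 Pa = 19.9070 inHg and 3498.5 mmHg = 137.736 inHg.
19.9070 + 137.736 ≈ 157.64 inHg.

157.64 inHg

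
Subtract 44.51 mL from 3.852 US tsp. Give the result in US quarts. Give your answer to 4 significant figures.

3.852 US tsp = 0.0200625 US qt and 44.51 mL = 0.0470332 US qt.
0.0200625 − 0.0470332 ≈ -0.02697 US qt.

-0.02697 US quarts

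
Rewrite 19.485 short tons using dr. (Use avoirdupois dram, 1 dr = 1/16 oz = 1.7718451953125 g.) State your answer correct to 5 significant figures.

9.9763 × 10^6 dr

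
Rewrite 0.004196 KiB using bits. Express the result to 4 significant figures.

34.37 bits

1 KiB = 8192.00 bit.
0.004196 × 8192.00 ≈ 34.37 bit.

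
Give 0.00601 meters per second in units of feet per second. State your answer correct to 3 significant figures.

1 m/s = 3.28084 ft/s.
So 0.00601 × 3.28084 ≈ 0.0197 ft/s.

0.0197 ft/s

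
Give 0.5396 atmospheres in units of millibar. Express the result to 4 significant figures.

546.7 mbar

1 atm = 1013.25 millibar.
0.5396 × 1013.25 ≈ 546.7 mbar.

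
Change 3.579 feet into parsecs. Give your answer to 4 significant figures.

3.535e-17 parsecs

1 ft = 9.87790e-18 pc.
Then 3.579 × 9.87790e-18 ≈ 3.535e-17 pc.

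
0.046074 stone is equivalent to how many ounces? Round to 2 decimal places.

1 st = 224.000 oz.
Then 0.046074 × 224.000 ≈ 10.32 oz.

10.32 oz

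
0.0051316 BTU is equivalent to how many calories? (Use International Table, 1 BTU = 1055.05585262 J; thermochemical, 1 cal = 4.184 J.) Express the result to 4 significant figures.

1 British thermal unit = 252.164 cal.
So 0.0051316 × 252.164 ≈ 1.294 cal.

1.294 cal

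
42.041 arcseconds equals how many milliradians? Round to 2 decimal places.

0.20 mrad

1 arcsecond = 0.00484814 mrad.
So 42.041 × 0.00484814 ≈ 0.20 mrad.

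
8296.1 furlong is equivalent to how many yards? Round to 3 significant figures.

1.83 × 10^6 yd

1 furlong = 220.000 yards.
8296.1 × 220.000 ≈ 1.83 × 10^6 yd.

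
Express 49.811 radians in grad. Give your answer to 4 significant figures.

1 rad = 63.6620 gradians.
So 49.811 × 63.6620 ≈ 3171 grad.

3171 grad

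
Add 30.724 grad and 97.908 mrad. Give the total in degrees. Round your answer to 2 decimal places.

30.724 grad = 27.6516 ° and 97.908 mrad = 5.60972 °.
27.6516 + 5.60972 ≈ 33.26 °.

33.26 °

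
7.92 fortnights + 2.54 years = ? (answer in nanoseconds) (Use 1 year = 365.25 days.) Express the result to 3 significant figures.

8.97e+16 ns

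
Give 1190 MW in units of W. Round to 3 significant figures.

1.19e+9 W

1 megawatt = 1.00000e+6 W.
Thus 1190 × 1.00000e+6 ≈ 1.19e+9 W.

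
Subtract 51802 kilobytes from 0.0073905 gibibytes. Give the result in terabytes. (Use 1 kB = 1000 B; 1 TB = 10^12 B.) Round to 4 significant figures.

0.0073905 GiB = 7.93549e-6 TB and 51802 kB = 5.18020e-5 TB.
7.93549e-6 − 5.18020e-5 ≈ -4.387e-5 TB.

-4.387e-5 TB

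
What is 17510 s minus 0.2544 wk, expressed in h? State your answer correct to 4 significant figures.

-37.88 h

17510 s = 4.86389 h and 0.2544 wk = 42.7392 h.
4.86389 − 42.7392 ≈ -37.88 h.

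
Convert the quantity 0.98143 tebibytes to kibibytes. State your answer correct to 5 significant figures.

1.0538e+9 kibibytes

1 TiB = 1.07374e+9 KiB.
0.98143 × 1.07374e+9 ≈ 1.0538e+9 KiB.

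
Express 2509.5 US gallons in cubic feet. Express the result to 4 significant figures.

335.5 ft³

1 US gal = 0.133681 ft³.
Then 2509.5 × 0.133681 ≈ 335.5 ft³.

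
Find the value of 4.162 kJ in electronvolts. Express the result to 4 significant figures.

2.598e+22 electronvolts

1 kJ = 6.24151e+21 electronvolts.
4.162 × 6.24151e+21 ≈ 2.598e+22 eV.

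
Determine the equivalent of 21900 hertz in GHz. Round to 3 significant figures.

1 Hz = 1.00000e-9 GHz.
21900 × 1.00000e-9 ≈ 2.19e-5 GHz.

2.19e-5 gigahertz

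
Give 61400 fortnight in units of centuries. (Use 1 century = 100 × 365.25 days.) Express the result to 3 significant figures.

1 fortnight = 0.000383299 centuries.
So 61400 × 0.000383299 ≈ 23.5 century.

23.5 century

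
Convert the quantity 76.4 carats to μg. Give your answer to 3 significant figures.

1 ct = 200000 μg.
Thus 76.4 × 200000 ≈ 1.53 × 10^7 μg.

1.53 × 10^7 micrograms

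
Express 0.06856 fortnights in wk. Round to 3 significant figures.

0.137 weeks

1 fortnight = 2.00000 weeks.
So 0.06856 × 2.00000 ≈ 0.137 wk.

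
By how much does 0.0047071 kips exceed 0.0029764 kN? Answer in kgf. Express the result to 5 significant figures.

0.0047071 kip = 2.13510 kgf and 0.0029764 kN = 0.303508 kgf.
2.13510 − 0.303508 ≈ 1.8316 kgf.

1.8316 kgf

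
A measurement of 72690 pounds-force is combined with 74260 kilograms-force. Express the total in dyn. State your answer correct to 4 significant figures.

72690 lbf = 3.23341 × 10^10 dyn and 74260 kgf = 7.28242 × 10^10 dyn.
3.23341 × 10^10 + 7.28242 × 10^10 ≈ 1.052 × 10^11 dyn.

1.052 × 10^11 dyn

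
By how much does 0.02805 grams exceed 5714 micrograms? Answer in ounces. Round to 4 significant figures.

0.0007879 oz

0.02805 g = 0.000989435 oz and 5714 μg = 0.000201555 oz.
0.000989435 − 0.000201555 ≈ 0.0007879 oz.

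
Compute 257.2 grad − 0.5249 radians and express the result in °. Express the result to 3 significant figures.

201 °

257.2 grad = 231.480 ° and 0.5249 rad = 30.0746 °.
231.480 − 30.0746 ≈ 201 °.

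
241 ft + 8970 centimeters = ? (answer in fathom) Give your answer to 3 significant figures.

241 ft = 40.1667 fathom and 8970 cm = 49.0486 fathom.
40.1667 + 49.0486 ≈ 89.2 fathom.

89.2 fathoms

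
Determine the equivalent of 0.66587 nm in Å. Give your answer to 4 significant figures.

1 nanometer = 10.0000 Å.
Thus 0.66587 × 10.0000 ≈ 6.659 Å.

6.659 Å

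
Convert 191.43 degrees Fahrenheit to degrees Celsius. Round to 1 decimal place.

88.6 degrees Celsius

°C = (°F − 32) × 5/9.
Applying the formula gives 88.6 °C.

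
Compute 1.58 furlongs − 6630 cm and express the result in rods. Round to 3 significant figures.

50.0 rod

1.58 furlong = 63.2000 rod and 6630 cm = 13.1830 rod.
63.2000 − 13.1830 ≈ 50.0 rod.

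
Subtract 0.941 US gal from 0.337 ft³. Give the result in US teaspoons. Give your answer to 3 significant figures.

1210 US tsp

0.337 ft³ = 1936.08 US tsp and 0.941 US gal = 722.688 US tsp.
1936.08 − 722.688 ≈ 1210 US tsp.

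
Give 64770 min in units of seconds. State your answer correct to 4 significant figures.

3.886e+6 s

1 minute = 60.0000 s.
Then 64770 × 60.0000 ≈ 3.886e+6 s.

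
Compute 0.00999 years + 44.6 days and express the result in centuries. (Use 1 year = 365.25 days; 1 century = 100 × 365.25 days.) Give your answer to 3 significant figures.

0.00132 century

0.00999 yr = 9.99000 × 10^-5 century and 44.6 d = 0.00122108 century.
9.99000 × 10^-5 + 0.00122108 ≈ 0.00132 century.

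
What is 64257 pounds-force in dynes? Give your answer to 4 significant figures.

2.858 × 10^10 dyn

1 lbf = 444822 dyn.
So 64257 × 444822 ≈ 2.858 × 10^10 dyn.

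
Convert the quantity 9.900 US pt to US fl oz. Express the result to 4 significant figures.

158.4 US fl oz

1 US pt = 16.0000 US fl oz.
So 9.900 × 16.0000 ≈ 158.4 US fl oz.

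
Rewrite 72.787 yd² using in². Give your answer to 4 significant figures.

1 square yard = 1296.00 square inches.
So 72.787 × 1296.00 ≈ 94330 in².

94330 in²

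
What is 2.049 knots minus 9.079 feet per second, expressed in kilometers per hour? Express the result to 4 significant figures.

2.049 kn = 3.79475 km/h and 9.079 ft/s = 9.96221 km/h.
3.79475 − 9.96221 ≈ -6.167 km/h.

-6.167 km/h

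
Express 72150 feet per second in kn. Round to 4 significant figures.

1 foot per second = 0.592484 kn.
Thus 72150 × 0.592484 ≈ 42750 kn.

42750 kn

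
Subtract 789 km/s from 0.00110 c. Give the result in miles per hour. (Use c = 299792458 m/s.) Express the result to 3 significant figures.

0.00110 c = 737678 mph and 789 km/s = 1.76494 × 10^6 mph.
737678 − 1.76494 × 10^6 ≈ -1.03 × 10^6 mph.

-1.03 × 10^6 mph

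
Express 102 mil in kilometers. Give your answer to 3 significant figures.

2.59e-6 kilometers

1 mil = 2.54000e-8 km.
So 102 × 2.54000e-8 ≈ 2.59e-6 km.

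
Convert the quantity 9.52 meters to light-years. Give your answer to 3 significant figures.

1 meter = 1.05700e-16 light-years.
Thus 9.52 × 1.05700e-16 ≈ 1.01e-15 ly.

1.01e-15 light-years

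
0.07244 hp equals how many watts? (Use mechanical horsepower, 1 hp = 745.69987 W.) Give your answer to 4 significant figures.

54.02 W

1 hp = 745.700 W.
Thus 0.07244 × 745.700 ≈ 54.02 W.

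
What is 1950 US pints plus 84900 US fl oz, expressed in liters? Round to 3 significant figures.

3430 L

1950 US pt = 922.694 L and 84900 US fl oz = 2510.79 L.
922.694 + 2510.79 ≈ 3430 L.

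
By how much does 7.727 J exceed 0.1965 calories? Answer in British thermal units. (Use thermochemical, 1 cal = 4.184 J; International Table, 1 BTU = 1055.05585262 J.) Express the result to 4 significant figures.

7.727 J = 0.00732378 BTU and 0.1965 cal = 0.000779254 BTU.
0.00732378 − 0.000779254 ≈ 0.006545 BTU.

0.006545 British thermal units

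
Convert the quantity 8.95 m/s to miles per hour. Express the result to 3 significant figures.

1 meter per second = 2.23694 mph.
So 8.95 × 2.23694 ≈ 20.0 mph.

20.0 miles per hour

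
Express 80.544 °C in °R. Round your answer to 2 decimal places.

636.65 °R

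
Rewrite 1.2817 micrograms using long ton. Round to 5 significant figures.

1 μg = 9.84207e-13 long tons.
So 1.2817 × 9.84207e-13 ≈ 1.2615e-12 long ton.

1.2615e-12 long tons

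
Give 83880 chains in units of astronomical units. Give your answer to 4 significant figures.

1.128 × 10^-5 astronomical units

1 chain = 1.34473 × 10^-10 au.
So 83880 × 1.34473 × 10^-10 ≈ 1.128 × 10^-5 au.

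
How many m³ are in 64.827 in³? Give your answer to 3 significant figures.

1 in³ = 1.63871e-5 m³.
64.827 × 1.63871e-5 ≈ 0.00106 m³.

0.00106 cubic meters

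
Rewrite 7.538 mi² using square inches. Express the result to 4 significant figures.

3.026 × 10^10 in²

1 mi² = 4.01449 × 10^9 in².
So 7.538 × 4.01449 × 10^9 ≈ 3.026 × 10^10 in².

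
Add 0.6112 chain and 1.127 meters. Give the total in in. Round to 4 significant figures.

528.4 in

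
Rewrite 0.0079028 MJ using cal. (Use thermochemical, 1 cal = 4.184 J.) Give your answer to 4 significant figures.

1 megajoule = 239006 cal.
Then 0.0079028 × 239006 ≈ 1889 cal.

1889 calories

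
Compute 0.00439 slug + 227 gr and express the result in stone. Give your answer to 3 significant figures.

0.0124 st

0.00439 slug = 0.0100889 st and 227 gr = 0.00231633 st.
0.0100889 + 0.00231633 ≈ 0.0124 st.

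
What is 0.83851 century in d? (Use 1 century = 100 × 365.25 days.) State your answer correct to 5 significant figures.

30627 days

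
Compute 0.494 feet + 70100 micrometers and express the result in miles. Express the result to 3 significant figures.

0.494 ft = 9.35606e-5 mi and 70100 μm = 4.35581e-5 mi.
9.35606e-5 + 4.35581e-5 ≈ 0.000137 mi.

0.000137 miles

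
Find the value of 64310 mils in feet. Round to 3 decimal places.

5.359 ft

1 mil = 8.33333e-5 ft.
64310 × 8.33333e-5 ≈ 5.359 ft.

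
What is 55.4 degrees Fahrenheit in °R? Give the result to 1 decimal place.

°R = °F + 459.67.
Applying the formula gives 515.1 °R.

515.1 degrees Rankine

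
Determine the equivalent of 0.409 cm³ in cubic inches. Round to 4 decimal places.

1 cm³ = 0.0610237 in³.
So 0.409 × 0.0610237 ≈ 0.0250 in³.

0.0250 in³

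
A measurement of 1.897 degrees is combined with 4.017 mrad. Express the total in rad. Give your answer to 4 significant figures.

0.03713 rad

1.897 ° = 0.0331089 rad and 4.017 mrad = 0.00401700 rad.
0.0331089 + 0.00401700 ≈ 0.03713 rad.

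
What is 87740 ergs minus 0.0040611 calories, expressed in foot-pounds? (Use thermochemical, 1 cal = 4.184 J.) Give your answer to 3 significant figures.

-0.00606 ft·lbf

87740 erg = 0.00647137 ft·lbf and 0.0040611 cal = 0.0125324 ft·lbf.
0.00647137 − 0.0125324 ≈ -0.00606 ft·lbf.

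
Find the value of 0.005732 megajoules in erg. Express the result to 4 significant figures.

1 MJ = 1.00000e+13 ergs.
So 0.005732 × 1.00000e+13 ≈ 5.732e+10 erg.

5.732e+10 erg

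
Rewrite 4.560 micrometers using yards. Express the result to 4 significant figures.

4.987 × 10^-6 yards

1 μm = 1.09361 × 10^-6 yards.
So 4.560 × 1.09361 × 10^-6 ≈ 4.987 × 10^-6 yd.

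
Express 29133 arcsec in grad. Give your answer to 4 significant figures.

1 arcsec = 0.000308642 grad.
Thus 29133 × 0.000308642 ≈ 8.992 grad.

8.992 grad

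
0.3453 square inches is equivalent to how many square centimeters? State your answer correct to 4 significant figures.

2.228 square centimeters

1 in² = 6.45160 square centimeters.
Then 0.3453 × 6.45160 ≈ 2.228 cm².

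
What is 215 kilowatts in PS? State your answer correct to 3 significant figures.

292 PS

1 kilowatt = 1.35962 PS.
215 × 1.35962 ≈ 292 PS.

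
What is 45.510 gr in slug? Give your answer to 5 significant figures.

1 gr = 4.44014e-6 slug.
45.510 × 4.44014e-6 ≈ 0.00020207 slug.

0.00020207 slugs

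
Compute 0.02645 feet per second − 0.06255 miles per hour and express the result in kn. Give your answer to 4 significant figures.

-0.03868 knots

0.02645 ft/s = 0.0156712 kn and 0.06255 mph = 0.0543545 kn.
0.0156712 − 0.0543545 ≈ -0.03868 kn.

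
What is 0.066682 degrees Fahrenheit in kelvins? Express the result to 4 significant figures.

K = (°F + 459.67) × 5/9.
Applying the formula gives 255.4 K.

255.4 K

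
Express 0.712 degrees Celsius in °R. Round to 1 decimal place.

493.0 degrees Rankine

°R = (°C + 273.15) × 9/5.
Applying the formula gives 493.0 °R.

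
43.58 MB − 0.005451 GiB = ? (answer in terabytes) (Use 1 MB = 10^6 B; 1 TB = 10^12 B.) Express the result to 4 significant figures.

43.58 MB = 4.35800e-5 TB and 0.005451 GiB = 5.85297e-6 TB.
4.35800e-5 − 5.85297e-6 ≈ 3.773e-5 TB.

3.773e-5 terabytes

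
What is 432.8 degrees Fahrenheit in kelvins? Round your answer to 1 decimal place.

K = (°F + 459.67) × 5/9.
Applying the formula gives 495.8 K.

495.8 K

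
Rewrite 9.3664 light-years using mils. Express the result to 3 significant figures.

3.49e+21 mil

1 light-year = 3.72470e+20 mil.
Thus 9.3664 × 3.72470e+20 ≈ 3.49e+21 mil.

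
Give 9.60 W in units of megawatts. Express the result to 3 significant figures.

9.60e-6 MW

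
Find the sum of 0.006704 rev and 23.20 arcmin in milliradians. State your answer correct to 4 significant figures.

48.87 milliradians

0.006704 rev = 42.1225 mrad and 23.20 arcmin = 6.74861 mrad.
42.1225 + 6.74861 ≈ 48.87 mrad.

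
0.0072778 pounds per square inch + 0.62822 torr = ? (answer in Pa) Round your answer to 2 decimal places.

133.93 Pa

0.0072778 psi = 50.1787 Pa and 0.62822 torr = 83.7558 Pa.
50.1787 + 83.7558 ≈ 133.93 Pa.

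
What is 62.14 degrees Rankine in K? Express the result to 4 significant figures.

°R = K × 9/5.
Applying the formula gives 34.52 K.

34.52 K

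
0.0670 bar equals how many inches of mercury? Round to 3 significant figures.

1.98 inHg

1 bar = 29.5300 inches of mercury.
0.0670 × 29.5300 ≈ 1.98 inHg.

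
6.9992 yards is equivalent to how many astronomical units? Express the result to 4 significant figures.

4.278e-11 au

1 yd = 6.11239e-12 au.
Then 6.9992 × 6.11239e-12 ≈ 4.278e-11 au.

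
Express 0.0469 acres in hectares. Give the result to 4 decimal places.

1 acre = 0.404686 ha.
Thus 0.0469 × 0.404686 ≈ 0.0190 ha.

0.0190 hectares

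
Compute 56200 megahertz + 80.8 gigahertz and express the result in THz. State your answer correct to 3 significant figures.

56200 MHz = 0.0562000 THz and 80.8 GHz = 0.0808000 THz.
0.0562000 + 0.0808000 ≈ 0.137 THz.

0.137 THz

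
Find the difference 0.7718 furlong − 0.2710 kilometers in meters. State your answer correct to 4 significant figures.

-115.7 m

0.7718 furlong = 155.261 m and 0.2710 km = 271.000 m.
155.261 − 271.000 ≈ -115.7 m.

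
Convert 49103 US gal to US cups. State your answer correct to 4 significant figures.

1 US gallon = 16.0000 US cup.
Thus 49103 × 16.0000 ≈ 785600 US cup.

785600 US cup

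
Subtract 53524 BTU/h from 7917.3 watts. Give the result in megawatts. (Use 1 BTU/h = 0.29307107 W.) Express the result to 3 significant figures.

7917.3 W = 0.00791730 MW and 53524 BTU/h = 0.0156863 MW.
0.00791730 − 0.0156863 ≈ -0.00777 MW.

-0.00777 MW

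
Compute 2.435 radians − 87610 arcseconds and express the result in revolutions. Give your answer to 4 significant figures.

2.435 rad = 0.387542 rev and 87610 arcsec = 0.0676003 rev.
0.387542 − 0.0676003 ≈ 0.3199 rev.

0.3199 rev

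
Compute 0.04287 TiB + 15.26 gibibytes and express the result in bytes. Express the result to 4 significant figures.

0.04287 TiB = 4.71361e+10 B and 15.26 GiB = 1.63853e+10 B.
4.71361e+10 + 1.63853e+10 ≈ 6.352e+10 B.

6.352e+10 B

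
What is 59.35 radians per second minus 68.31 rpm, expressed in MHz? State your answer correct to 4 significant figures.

59.35 rad/s = 9.44585 × 10^-6 MHz and 68.31 rpm = 1.13850 × 10^-6 MHz.
9.44585 × 10^-6 − 1.13850 × 10^-6 ≈ 8.307 × 10^-6 MHz.

8.307 × 10^-6 MHz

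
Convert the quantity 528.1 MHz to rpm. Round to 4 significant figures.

1 megahertz = 6.00000 × 10^7 revolutions per minute.
Then 528.1 × 6.00000 × 10^7 ≈ 3.169 × 10^10 rpm.

3.169 × 10^10 revolutions per minute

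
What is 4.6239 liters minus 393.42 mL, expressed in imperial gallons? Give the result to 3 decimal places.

4.6239 L = 1.01712 imp gal and 393.42 mL = 0.0865403 imp gal.
1.01712 − 0.0865403 ≈ 0.931 imp gal.

0.931 imp gal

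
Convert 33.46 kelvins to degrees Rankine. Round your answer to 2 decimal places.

°R = K × 9/5.
Applying the formula gives 60.23 °R.

60.23 °R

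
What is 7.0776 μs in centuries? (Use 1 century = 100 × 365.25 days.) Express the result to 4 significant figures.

2.243 × 10^-15 century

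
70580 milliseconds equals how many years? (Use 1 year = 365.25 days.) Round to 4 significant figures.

2.237e-6 yr

1 ms = 3.16881e-11 years.
So 70580 × 3.16881e-11 ≈ 2.237e-6 yr.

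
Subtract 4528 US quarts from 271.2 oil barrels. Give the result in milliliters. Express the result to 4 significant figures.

3.883e+7 milliliters

271.2 bbl = 4.31174e+7 mL and 4528 US qt = 4.28509e+6 mL.
4.31174e+7 − 4.28509e+6 ≈ 3.883e+7 mL.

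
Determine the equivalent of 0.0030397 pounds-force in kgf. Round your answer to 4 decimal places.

1 lbf = 0.453592 kgf.
Then 0.0030397 × 0.453592 ≈ 0.0014 kgf.

0.0014 kilograms-force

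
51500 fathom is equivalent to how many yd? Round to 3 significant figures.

103000 yd

1 fathom = 2.00000 yd.
Then 51500 × 2.00000 ≈ 103000 yd.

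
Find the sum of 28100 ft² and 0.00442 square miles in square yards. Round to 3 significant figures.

28100 ft² = 3122.22 yd² and 0.00442 mi² = 13691.4 yd².
3122.22 + 13691.4 ≈ 16800 yd².

16800 yd²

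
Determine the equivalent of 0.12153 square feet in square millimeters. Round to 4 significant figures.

11290 square millimeters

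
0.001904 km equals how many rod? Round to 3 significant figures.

0.379 rods

1 km = 198.839 rods.
0.001904 × 198.839 ≈ 0.379 rod.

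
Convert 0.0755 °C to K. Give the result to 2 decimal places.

K = °C + 273.15.
Applying the formula gives 273.23 K.

273.23 kelvins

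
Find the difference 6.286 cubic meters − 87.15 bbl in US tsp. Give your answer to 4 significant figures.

6.286 m³ = 1.27533e+6 US tsp and 87.15 bbl = 2.81111e+6 US tsp.
1.27533e+6 − 2.81111e+6 ≈ -1.536e+6 US tsp.

-1.536e+6 US tsp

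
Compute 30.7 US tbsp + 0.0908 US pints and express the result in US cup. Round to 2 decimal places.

2.10 US cups

30.7 US tbsp = 1.91875 US cup and 0.0908 US pt = 0.181600 US cup.
1.91875 + 0.181600 ≈ 2.10 US cup.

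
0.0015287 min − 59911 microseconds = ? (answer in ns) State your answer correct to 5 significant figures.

0.0015287 min = 9.17220 × 10^7 ns and 59911 μs = 5.99110 × 10^7 ns.
9.17220 × 10^7 − 5.99110 × 10^7 ≈ 3.1811 × 10^7 ns.

3.1811 × 10^7 ns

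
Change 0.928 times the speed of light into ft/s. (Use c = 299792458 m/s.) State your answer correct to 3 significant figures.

1 speed of light = 9.83571 × 10^8 ft/s.
So 0.928 × 9.83571 × 10^8 ≈ 9.13 × 10^8 ft/s.

9.13 × 10^8 feet per second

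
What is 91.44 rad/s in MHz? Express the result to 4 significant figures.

1.455e-5 megahertz

1 rad/s = 1.59155e-7 megahertz.
91.44 × 1.59155e-7 ≈ 1.455e-5 MHz.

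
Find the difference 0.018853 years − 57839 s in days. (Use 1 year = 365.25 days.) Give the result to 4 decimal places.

6.2166 d

0.018853 yr = 6.88606 d and 57839 s = 0.669433 d.
6.88606 − 0.669433 ≈ 6.2166 d.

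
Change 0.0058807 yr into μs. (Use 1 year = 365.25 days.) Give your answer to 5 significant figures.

1.8558e+11 microseconds

1 year = 3.15576e+13 μs.
Then 0.0058807 × 3.15576e+13 ≈ 1.8558e+11 μs.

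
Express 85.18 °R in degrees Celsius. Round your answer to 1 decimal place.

°R = (°C + 273.15) × 9/5.
Applying the formula gives -225.8 °C.

-225.8 °C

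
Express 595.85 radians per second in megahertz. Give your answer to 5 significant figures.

9.4832 × 10^-5 MHz

1 radian per second = 1.591549 × 10^-7 MHz.
Thus 595.85 × 1.591549 × 10^-7 ≈ 9.4832 × 10^-5 MHz.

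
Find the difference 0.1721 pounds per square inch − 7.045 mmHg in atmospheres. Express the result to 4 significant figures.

0.1721 psi = 0.0117107 atm and 7.045 mmHg = 0.00926974 atm.
0.0117107 − 0.00926974 ≈ 0.002441 atm.

0.002441 atm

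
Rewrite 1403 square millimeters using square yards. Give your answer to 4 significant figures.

0.001678 yd²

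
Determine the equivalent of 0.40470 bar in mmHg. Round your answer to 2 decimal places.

1 bar = 750.062 millimeters of mercury.
So 0.40470 × 750.062 ≈ 303.55 mmHg.

303.55 mmHg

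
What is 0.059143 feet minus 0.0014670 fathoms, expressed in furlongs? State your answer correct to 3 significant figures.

7.63 × 10^-5 furlongs

0.059143 ft = 8.96106 × 10^-5 furlong and 0.0014670 fathom = 1.33364 × 10^-5 furlong.
8.96106 × 10^-5 − 1.33364 × 10^-5 ≈ 7.63 × 10^-5 furlong.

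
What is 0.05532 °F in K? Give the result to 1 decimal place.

K = (°F + 459.67) × 5/9.
Applying the formula gives 255.4 K.

255.4 K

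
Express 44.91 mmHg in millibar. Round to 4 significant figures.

59.88 millibar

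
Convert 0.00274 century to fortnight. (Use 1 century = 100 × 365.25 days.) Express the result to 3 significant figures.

7.15 fortnights

1 century = 2608.93 fortnight.
Then 0.00274 × 2608.93 ≈ 7.15 fortnight.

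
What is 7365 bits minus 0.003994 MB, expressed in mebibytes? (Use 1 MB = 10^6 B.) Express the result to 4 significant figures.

-0.002931 mebibytes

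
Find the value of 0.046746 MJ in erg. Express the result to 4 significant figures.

1 megajoule = 1.00000e+13 erg.
Thus 0.046746 × 1.00000e+13 ≈ 4.675e+11 erg.

4.675e+11 erg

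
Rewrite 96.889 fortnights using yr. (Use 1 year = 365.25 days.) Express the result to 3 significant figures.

3.71 yr

1 fortnight = 0.0383299 years.
96.889 × 0.0383299 ≈ 3.71 yr.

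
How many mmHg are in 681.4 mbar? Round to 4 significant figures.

511.1 mmHg

1 mbar = 0.750062 mmHg.
So 681.4 × 0.750062 ≈ 511.1 mmHg.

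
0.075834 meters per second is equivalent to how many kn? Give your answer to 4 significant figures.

1 m/s = 1.94384 kn.
0.075834 × 1.94384 ≈ 0.1474 kn.

0.1474 kn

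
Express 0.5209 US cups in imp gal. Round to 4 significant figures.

1 US cup = 0.0520421 imperial gallons.
Then 0.5209 × 0.0520421 ≈ 0.02711 imp gal.

0.02711 imp gal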